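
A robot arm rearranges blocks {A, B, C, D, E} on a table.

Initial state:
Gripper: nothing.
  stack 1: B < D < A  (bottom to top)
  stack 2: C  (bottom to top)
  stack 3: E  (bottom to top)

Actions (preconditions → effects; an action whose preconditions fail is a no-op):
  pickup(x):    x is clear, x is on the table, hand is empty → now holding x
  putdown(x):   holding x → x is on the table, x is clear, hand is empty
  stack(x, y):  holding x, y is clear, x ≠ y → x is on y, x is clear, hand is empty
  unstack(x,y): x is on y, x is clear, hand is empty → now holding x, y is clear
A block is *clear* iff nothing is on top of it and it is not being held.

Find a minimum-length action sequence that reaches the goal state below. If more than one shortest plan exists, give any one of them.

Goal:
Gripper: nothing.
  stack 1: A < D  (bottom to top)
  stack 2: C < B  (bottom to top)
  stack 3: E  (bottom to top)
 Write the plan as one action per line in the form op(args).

step 1 (unstack(A, D)): towers=[B/D; C; E] holding=A
step 2 (putdown(A)): towers=[A; B/D; C; E] holding=-
step 3 (unstack(D, B)): towers=[A; B; C; E] holding=D
step 4 (stack(D, A)): towers=[A/D; B; C; E] holding=-
step 5 (pickup(B)): towers=[A/D; C; E] holding=B
step 6 (stack(B, C)): towers=[A/D; C/B; E] holding=-
goal check: towers=[A/D; C/B; E] holding=- — reached (length 6, optimal by BFS)

unstack(A, D)
putdown(A)
unstack(D, B)
stack(D, A)
pickup(B)
stack(B, C)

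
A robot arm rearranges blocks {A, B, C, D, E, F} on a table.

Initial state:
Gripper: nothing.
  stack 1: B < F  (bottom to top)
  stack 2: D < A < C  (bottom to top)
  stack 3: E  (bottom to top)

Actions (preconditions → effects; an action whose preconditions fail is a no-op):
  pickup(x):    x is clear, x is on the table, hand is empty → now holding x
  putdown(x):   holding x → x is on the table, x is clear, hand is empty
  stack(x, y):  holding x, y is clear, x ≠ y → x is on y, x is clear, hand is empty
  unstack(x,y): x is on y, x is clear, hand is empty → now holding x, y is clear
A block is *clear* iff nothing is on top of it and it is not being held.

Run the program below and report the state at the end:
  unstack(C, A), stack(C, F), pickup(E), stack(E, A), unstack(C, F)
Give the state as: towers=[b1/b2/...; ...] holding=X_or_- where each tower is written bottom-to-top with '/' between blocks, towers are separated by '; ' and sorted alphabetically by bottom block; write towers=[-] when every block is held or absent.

step 1 (unstack(C, A)): towers=[B/F; D/A; E] holding=C
step 2 (stack(C, F)): towers=[B/F/C; D/A; E] holding=-
step 3 (pickup(E)): towers=[B/F/C; D/A] holding=E
step 4 (stack(E, A)): towers=[B/F/C; D/A/E] holding=-
step 5 (unstack(C, F)): towers=[B/F; D/A/E] holding=C

towers=[B/F; D/A/E] holding=C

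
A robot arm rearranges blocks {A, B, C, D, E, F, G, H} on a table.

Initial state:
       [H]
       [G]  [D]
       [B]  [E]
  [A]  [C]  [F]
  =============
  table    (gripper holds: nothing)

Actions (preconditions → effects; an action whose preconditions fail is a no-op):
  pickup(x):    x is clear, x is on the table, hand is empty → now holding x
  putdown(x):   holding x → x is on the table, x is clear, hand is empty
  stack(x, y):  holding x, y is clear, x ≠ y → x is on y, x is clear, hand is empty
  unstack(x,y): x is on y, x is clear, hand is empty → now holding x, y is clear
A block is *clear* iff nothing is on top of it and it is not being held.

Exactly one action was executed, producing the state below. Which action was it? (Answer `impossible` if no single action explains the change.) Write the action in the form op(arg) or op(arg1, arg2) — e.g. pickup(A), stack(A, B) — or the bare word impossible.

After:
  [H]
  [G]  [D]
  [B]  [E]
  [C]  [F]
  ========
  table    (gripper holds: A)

pickup(A)

target: towers=[C/B/G/H; F/E/D] holding=A
         pickup(A) → towers=[C/B/G/H; F/E/D] holding=A  ← match
     unstack(H, G) → towers=[A; C/B/G; F/E/D] holding=H
     unstack(D, E) → towers=[A; C/B/G/H; F/E] holding=D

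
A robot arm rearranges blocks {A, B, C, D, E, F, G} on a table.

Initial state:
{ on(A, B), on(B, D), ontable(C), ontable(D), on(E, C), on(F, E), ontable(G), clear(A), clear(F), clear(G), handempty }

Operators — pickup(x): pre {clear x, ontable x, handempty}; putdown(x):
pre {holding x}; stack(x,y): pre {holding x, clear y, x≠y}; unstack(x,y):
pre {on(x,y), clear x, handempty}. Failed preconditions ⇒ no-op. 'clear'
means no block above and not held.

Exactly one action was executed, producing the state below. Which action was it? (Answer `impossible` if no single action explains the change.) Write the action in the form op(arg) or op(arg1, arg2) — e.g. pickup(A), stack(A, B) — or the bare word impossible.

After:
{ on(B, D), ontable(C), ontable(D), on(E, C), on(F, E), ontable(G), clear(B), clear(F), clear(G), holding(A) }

unstack(A, B)

target: towers=[C/E/F; D/B; G] holding=A
     unstack(F, E) → towers=[C/E; D/B/A; G] holding=F
         pickup(G) → towers=[C/E/F; D/B/A] holding=G
     unstack(A, B) → towers=[C/E/F; D/B; G] holding=A  ← match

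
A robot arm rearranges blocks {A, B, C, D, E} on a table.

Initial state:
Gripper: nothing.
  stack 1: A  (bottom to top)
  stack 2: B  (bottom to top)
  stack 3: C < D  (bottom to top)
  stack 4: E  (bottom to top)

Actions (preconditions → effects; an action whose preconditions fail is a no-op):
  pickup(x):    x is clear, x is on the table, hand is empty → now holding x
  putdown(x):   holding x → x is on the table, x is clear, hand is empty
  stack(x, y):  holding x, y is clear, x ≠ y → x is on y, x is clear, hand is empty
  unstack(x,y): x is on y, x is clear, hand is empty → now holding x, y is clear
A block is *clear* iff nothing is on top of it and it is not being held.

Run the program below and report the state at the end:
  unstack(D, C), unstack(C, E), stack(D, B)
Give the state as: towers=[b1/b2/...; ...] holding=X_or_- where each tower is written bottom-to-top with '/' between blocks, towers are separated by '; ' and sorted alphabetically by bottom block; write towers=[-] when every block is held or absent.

towers=[A; B/D; C; E] holding=-

step 1 (unstack(D, C)): towers=[A; B; C; E] holding=D
step 2 (unstack(C, E)) [no-op]: towers=[A; B; C; E] holding=D
step 3 (stack(D, B)): towers=[A; B/D; C; E] holding=-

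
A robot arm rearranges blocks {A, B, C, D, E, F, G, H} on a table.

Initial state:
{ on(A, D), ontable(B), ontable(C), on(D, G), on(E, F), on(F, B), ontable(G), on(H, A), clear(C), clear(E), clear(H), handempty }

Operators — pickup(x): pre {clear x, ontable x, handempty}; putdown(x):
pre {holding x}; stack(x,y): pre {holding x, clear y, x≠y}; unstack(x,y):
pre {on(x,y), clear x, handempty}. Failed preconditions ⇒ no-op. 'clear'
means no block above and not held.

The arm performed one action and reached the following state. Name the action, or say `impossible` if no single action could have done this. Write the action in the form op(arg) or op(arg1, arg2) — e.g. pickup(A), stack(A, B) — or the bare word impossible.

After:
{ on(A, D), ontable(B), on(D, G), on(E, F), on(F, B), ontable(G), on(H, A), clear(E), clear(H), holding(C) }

target: towers=[B/F/E; G/D/A/H] holding=C
     unstack(E, F) → towers=[B/F; C; G/D/A/H] holding=E
     unstack(H, A) → towers=[B/F/E; C; G/D/A] holding=H
         pickup(C) → towers=[B/F/E; G/D/A/H] holding=C  ← match

pickup(C)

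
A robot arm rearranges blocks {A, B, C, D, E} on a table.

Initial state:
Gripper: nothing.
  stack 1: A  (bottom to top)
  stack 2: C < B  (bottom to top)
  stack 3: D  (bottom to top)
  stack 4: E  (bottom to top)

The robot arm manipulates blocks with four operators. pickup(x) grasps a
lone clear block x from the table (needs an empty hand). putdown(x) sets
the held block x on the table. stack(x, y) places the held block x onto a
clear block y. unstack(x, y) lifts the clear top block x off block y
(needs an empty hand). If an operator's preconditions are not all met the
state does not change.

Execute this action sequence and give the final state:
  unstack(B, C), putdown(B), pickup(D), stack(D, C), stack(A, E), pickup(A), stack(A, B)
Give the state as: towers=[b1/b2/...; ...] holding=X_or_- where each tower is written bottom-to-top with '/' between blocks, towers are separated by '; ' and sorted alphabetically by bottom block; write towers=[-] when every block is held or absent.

step 1 (unstack(B, C)): towers=[A; C; D; E] holding=B
step 2 (putdown(B)): towers=[A; B; C; D; E] holding=-
step 3 (pickup(D)): towers=[A; B; C; E] holding=D
step 4 (stack(D, C)): towers=[A; B; C/D; E] holding=-
step 5 (stack(A, E)) [no-op]: towers=[A; B; C/D; E] holding=-
step 6 (pickup(A)): towers=[B; C/D; E] holding=A
step 7 (stack(A, B)): towers=[B/A; C/D; E] holding=-

towers=[B/A; C/D; E] holding=-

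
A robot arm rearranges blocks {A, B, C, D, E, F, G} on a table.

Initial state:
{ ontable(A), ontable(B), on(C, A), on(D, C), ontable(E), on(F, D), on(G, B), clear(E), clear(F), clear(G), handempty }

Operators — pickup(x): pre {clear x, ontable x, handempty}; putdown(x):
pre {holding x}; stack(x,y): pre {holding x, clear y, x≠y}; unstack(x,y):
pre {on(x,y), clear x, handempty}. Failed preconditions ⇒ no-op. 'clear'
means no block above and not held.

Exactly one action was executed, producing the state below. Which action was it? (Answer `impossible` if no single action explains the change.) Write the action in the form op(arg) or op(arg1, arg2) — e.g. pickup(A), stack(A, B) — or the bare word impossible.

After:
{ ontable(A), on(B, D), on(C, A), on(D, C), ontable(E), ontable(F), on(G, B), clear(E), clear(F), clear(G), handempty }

impossible

target: towers=[A/C/D/B/G; E; F] holding=-
     unstack(F, D) → towers=[A/C/D; B/G; E] holding=F
     unstack(G, B) → towers=[A/C/D/F; B; E] holding=G
         pickup(E) → towers=[A/C/D/F; B/G] holding=E
none of the 3 applicable actions match → impossible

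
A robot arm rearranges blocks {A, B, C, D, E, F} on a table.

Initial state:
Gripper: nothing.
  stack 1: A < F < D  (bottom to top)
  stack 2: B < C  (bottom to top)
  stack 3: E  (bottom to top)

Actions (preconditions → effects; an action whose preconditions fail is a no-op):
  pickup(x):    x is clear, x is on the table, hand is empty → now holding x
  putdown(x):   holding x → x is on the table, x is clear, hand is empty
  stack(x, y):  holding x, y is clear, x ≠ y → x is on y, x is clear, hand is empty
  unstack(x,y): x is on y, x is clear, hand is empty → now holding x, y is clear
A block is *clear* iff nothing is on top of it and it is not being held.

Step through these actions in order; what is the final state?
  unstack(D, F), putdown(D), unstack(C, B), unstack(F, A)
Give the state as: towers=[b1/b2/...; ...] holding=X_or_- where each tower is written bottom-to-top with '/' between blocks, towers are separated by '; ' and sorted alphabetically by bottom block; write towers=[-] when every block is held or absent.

step 1 (unstack(D, F)): towers=[A/F; B/C; E] holding=D
step 2 (putdown(D)): towers=[A/F; B/C; D; E] holding=-
step 3 (unstack(C, B)): towers=[A/F; B; D; E] holding=C
step 4 (unstack(F, A)) [no-op]: towers=[A/F; B; D; E] holding=C

towers=[A/F; B; D; E] holding=C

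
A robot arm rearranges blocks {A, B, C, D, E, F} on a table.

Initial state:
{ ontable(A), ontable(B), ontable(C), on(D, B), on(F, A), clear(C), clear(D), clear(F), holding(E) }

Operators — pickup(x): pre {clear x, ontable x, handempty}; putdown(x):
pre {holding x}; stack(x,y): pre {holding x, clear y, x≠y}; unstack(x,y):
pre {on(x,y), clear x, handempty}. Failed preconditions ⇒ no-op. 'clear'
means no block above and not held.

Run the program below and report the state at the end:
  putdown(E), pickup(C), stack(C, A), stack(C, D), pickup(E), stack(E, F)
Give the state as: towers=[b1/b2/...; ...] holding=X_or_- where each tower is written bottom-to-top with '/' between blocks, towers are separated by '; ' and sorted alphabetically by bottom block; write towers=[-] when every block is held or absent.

towers=[A/F/E; B/D/C] holding=-

step 1 (putdown(E)): towers=[A/F; B/D; C; E] holding=-
step 2 (pickup(C)): towers=[A/F; B/D; E] holding=C
step 3 (stack(C, A)) [no-op]: towers=[A/F; B/D; E] holding=C
step 4 (stack(C, D)): towers=[A/F; B/D/C; E] holding=-
step 5 (pickup(E)): towers=[A/F; B/D/C] holding=E
step 6 (stack(E, F)): towers=[A/F/E; B/D/C] holding=-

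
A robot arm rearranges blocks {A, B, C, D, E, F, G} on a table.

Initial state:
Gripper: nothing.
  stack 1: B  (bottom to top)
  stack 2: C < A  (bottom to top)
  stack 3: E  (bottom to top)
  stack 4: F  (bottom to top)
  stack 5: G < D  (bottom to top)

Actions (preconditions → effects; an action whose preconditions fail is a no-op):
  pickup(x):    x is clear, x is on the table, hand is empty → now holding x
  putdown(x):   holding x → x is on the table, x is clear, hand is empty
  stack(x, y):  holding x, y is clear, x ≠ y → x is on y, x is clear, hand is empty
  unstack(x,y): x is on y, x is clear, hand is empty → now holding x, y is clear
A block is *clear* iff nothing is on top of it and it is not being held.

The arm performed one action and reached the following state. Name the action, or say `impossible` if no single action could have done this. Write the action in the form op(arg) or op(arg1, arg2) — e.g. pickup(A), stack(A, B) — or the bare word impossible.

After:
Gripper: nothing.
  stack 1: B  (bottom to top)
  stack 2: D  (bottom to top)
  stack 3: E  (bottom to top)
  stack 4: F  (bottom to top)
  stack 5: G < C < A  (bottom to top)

target: towers=[B; D; E; F; G/C/A] holding=-
         pickup(B) → towers=[C/A; E; F; G/D] holding=B
         pickup(F) → towers=[B; C/A; E; G/D] holding=F
     unstack(D, G) → towers=[B; C/A; E; F; G] holding=D
     unstack(A, C) → towers=[B; C; E; F; G/D] holding=A
         pickup(E) → towers=[B; C/A; F; G/D] holding=E
none of the 5 applicable actions match → impossible

impossible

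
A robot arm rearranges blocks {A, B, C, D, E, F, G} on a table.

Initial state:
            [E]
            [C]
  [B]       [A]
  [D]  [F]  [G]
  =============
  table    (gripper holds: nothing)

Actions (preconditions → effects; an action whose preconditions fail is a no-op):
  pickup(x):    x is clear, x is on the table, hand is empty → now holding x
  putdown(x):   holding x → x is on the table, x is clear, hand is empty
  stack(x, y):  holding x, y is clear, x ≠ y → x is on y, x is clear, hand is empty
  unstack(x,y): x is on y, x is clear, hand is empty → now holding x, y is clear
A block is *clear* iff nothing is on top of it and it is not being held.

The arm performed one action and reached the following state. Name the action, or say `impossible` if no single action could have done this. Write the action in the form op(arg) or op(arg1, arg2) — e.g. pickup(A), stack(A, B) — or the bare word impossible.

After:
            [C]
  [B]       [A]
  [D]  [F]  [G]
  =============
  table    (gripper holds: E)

unstack(E, C)

target: towers=[D/B; F; G/A/C] holding=E
     unstack(B, D) → towers=[D; F; G/A/C/E] holding=B
         pickup(F) → towers=[D/B; G/A/C/E] holding=F
     unstack(E, C) → towers=[D/B; F; G/A/C] holding=E  ← match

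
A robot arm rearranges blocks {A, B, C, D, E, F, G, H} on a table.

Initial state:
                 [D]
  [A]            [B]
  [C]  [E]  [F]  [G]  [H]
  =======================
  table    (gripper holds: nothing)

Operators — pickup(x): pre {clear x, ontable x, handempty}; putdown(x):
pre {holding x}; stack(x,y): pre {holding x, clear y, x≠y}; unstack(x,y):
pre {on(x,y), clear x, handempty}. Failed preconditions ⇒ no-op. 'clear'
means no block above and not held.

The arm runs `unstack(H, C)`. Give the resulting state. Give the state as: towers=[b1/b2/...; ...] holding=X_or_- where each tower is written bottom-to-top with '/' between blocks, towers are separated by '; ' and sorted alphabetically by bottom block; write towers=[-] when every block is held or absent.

towers=[C/A; E; F; G/B/D; H] holding=-

before: towers=[C/A; E; F; G/B/D; H] holding=-
pre[unstack(H, C)]: on(H,C) fail, clear(H) ok, handempty ok
on(H,C) unmet → unstack(H, C) is a no-op
after:  towers=[C/A; E; F; G/B/D; H] holding=-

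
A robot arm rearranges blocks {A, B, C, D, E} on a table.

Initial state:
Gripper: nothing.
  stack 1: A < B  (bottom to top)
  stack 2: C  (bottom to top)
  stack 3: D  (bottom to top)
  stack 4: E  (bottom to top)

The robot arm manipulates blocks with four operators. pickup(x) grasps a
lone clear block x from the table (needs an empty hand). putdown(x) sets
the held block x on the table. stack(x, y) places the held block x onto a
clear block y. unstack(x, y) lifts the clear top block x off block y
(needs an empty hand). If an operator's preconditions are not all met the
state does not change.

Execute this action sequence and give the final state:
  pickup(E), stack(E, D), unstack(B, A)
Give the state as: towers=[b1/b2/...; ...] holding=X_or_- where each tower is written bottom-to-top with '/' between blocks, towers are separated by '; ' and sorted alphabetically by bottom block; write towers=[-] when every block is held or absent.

step 1 (pickup(E)): towers=[A/B; C; D] holding=E
step 2 (stack(E, D)): towers=[A/B; C; D/E] holding=-
step 3 (unstack(B, A)): towers=[A; C; D/E] holding=B

towers=[A; C; D/E] holding=B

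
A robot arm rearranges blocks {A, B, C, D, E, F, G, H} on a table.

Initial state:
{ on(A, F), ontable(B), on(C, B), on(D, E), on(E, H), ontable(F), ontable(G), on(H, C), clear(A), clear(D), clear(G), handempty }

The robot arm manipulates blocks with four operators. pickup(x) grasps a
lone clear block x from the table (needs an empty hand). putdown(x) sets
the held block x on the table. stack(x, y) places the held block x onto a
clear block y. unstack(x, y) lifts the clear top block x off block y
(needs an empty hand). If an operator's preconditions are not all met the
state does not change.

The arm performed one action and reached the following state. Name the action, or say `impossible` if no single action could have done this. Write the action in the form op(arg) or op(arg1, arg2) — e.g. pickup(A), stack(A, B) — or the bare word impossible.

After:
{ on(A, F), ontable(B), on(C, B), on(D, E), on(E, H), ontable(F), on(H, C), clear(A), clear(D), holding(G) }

pickup(G)

target: towers=[B/C/H/E/D; F/A] holding=G
         pickup(G) → towers=[B/C/H/E/D; F/A] holding=G  ← match
     unstack(A, F) → towers=[B/C/H/E/D; F; G] holding=A
     unstack(D, E) → towers=[B/C/H/E; F/A; G] holding=D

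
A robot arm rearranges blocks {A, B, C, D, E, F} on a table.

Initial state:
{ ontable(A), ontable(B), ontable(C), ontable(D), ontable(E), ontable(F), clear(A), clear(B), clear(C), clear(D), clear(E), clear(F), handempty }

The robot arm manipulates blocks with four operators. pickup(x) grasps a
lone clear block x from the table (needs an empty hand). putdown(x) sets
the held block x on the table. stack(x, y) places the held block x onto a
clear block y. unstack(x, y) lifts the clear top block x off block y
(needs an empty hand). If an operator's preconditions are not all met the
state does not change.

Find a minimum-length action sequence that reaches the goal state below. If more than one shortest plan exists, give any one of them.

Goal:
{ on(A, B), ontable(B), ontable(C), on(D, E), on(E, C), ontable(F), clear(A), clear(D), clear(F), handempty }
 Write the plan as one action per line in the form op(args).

step 1 (pickup(A)): towers=[B; C; D; E; F] holding=A
step 2 (stack(A, B)): towers=[B/A; C; D; E; F] holding=-
step 3 (pickup(E)): towers=[B/A; C; D; F] holding=E
step 4 (stack(E, C)): towers=[B/A; C/E; D; F] holding=-
step 5 (pickup(D)): towers=[B/A; C/E; F] holding=D
step 6 (stack(D, E)): towers=[B/A; C/E/D; F] holding=-
goal check: towers=[B/A; C/E/D; F] holding=- — reached (length 6, optimal by BFS)

pickup(A)
stack(A, B)
pickup(E)
stack(E, C)
pickup(D)
stack(D, E)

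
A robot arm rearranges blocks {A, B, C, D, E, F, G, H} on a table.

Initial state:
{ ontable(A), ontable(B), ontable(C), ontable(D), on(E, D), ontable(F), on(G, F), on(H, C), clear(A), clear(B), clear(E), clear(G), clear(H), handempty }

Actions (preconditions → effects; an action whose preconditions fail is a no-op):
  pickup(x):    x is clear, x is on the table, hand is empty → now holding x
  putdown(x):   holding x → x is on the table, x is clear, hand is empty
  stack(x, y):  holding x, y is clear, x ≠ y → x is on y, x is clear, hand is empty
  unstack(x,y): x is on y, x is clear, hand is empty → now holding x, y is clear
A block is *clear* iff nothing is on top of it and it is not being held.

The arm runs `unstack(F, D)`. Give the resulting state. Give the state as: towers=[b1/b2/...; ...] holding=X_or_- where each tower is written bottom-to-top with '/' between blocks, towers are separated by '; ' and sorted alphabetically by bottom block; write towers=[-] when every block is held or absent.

towers=[A; B; C/H; D/E; F/G] holding=-

before: towers=[A; B; C/H; D/E; F/G] holding=-
pre[unstack(F, D)]: on(F,D) ✗, clear(F) ✗, handempty ✓
on(F,D), clear(F) unmet → unstack(F, D) is a no-op
after:  towers=[A; B; C/H; D/E; F/G] holding=-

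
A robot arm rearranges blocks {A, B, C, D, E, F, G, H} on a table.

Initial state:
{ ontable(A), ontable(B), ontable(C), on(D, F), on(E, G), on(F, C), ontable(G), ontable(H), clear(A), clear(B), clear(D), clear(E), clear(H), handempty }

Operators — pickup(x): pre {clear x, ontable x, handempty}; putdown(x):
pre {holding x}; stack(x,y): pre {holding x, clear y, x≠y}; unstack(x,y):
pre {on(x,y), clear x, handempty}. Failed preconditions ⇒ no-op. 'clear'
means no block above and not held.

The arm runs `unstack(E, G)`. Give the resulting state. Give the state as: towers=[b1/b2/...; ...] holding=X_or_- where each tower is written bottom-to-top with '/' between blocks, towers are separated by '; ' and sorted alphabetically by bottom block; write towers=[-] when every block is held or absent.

towers=[A; B; C/F/D; G; H] holding=E

before: towers=[A; B; C/F/D; G/E; H] holding=-
pre[unstack(E, G)]: on(E,G) yes, clear(E) yes, handempty yes
all met → apply unstack(E, G)
after:  towers=[A; B; C/F/D; G; H] holding=E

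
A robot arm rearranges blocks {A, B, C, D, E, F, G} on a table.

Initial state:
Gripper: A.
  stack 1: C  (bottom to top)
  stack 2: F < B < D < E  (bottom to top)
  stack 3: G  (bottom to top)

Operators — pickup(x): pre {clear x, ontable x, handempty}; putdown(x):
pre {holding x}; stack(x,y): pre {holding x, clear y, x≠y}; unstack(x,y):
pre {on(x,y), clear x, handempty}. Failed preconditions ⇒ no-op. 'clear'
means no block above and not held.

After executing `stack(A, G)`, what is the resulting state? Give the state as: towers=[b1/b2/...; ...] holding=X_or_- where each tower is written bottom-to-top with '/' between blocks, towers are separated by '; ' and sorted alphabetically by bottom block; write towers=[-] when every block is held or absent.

towers=[C; F/B/D/E; G/A] holding=-

before: towers=[C; F/B/D/E; G] holding=A
pre[stack(A, G)]: holding(A) ok, clear(G) ok, A≠G ok
all met → apply stack(A, G)
after:  towers=[C; F/B/D/E; G/A] holding=-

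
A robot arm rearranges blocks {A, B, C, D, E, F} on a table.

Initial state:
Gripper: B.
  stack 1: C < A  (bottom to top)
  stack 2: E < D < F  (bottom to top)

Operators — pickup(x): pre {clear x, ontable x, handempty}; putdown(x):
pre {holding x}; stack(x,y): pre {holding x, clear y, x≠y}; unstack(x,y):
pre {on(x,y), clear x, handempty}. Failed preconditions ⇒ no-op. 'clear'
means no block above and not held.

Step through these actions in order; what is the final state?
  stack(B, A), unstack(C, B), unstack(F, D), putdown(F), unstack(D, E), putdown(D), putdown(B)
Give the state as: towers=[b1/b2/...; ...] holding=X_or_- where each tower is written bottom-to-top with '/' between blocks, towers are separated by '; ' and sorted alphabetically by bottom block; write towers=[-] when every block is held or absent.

towers=[C/A/B; D; E; F] holding=-

step 1 (stack(B, A)): towers=[C/A/B; E/D/F] holding=-
step 2 (unstack(C, B)) [no-op]: towers=[C/A/B; E/D/F] holding=-
step 3 (unstack(F, D)): towers=[C/A/B; E/D] holding=F
step 4 (putdown(F)): towers=[C/A/B; E/D; F] holding=-
step 5 (unstack(D, E)): towers=[C/A/B; E; F] holding=D
step 6 (putdown(D)): towers=[C/A/B; D; E; F] holding=-
step 7 (putdown(B)) [no-op]: towers=[C/A/B; D; E; F] holding=-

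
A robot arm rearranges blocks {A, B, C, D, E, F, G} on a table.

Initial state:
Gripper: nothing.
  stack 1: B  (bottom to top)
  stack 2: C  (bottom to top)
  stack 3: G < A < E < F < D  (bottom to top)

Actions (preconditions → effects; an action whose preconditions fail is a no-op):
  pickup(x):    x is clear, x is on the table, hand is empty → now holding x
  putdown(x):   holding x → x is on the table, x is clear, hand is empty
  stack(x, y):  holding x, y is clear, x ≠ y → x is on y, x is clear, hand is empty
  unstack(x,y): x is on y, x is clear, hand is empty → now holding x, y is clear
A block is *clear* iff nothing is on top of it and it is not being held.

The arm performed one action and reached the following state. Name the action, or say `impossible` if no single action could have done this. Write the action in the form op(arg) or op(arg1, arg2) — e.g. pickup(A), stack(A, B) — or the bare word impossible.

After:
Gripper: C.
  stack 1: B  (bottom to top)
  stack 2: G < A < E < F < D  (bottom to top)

target: towers=[B; G/A/E/F/D] holding=C
         pickup(B) → towers=[C; G/A/E/F/D] holding=B
     unstack(D, F) → towers=[B; C; G/A/E/F] holding=D
         pickup(C) → towers=[B; G/A/E/F/D] holding=C  ← match

pickup(C)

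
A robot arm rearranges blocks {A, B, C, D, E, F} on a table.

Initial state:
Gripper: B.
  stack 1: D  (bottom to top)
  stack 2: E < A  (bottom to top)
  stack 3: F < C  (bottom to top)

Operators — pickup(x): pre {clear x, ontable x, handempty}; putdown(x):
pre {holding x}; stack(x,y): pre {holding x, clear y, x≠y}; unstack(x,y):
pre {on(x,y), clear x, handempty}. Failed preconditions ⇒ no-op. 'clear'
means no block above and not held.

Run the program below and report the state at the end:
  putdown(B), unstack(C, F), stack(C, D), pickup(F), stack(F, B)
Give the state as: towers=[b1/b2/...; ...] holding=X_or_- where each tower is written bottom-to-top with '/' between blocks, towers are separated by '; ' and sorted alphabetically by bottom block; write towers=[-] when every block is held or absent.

step 1 (putdown(B)): towers=[B; D; E/A; F/C] holding=-
step 2 (unstack(C, F)): towers=[B; D; E/A; F] holding=C
step 3 (stack(C, D)): towers=[B; D/C; E/A; F] holding=-
step 4 (pickup(F)): towers=[B; D/C; E/A] holding=F
step 5 (stack(F, B)): towers=[B/F; D/C; E/A] holding=-

towers=[B/F; D/C; E/A] holding=-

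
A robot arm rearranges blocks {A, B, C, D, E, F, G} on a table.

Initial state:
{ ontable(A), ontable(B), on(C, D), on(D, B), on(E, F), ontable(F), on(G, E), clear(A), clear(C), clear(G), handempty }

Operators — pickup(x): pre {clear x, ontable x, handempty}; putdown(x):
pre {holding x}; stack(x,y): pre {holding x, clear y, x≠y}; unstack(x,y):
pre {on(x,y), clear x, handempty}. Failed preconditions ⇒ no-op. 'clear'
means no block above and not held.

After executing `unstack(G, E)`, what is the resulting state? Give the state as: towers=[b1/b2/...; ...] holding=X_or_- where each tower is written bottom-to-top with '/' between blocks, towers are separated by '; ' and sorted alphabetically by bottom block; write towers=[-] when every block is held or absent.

towers=[A; B/D/C; F/E] holding=G

before: towers=[A; B/D/C; F/E/G] holding=-
pre[unstack(G, E)]: on(G,E) ok, clear(G) ok, handempty ok
all met → apply unstack(G, E)
after:  towers=[A; B/D/C; F/E] holding=G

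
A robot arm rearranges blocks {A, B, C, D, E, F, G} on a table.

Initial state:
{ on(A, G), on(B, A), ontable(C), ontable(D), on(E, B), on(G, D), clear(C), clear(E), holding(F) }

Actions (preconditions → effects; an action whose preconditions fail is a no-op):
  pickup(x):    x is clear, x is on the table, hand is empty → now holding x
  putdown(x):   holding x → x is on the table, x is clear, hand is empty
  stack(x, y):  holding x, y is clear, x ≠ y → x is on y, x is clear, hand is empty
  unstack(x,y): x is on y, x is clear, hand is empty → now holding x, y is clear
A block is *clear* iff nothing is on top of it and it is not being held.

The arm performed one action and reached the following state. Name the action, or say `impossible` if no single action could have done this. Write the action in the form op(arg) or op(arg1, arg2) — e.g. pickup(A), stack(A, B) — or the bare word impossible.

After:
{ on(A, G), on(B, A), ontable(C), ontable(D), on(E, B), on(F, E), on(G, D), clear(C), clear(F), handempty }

stack(F, E)

target: towers=[C; D/G/A/B/E/F] holding=-
        putdown(F) → towers=[C; D/G/A/B/E; F] holding=-
       stack(F, E) → towers=[C; D/G/A/B/E/F] holding=-  ← match
       stack(F, C) → towers=[C/F; D/G/A/B/E] holding=-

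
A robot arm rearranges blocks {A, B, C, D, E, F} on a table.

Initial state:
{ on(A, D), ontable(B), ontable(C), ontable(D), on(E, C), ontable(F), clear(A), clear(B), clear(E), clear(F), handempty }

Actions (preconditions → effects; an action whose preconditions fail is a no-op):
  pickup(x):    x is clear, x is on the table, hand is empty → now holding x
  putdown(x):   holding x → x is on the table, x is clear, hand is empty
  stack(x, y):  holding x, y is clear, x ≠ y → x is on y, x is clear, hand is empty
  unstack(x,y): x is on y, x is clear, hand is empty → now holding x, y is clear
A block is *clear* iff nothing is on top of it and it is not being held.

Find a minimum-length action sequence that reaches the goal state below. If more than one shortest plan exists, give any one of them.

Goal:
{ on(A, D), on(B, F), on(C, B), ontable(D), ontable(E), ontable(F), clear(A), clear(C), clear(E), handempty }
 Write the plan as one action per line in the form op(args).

pickup(B)
stack(B, F)
unstack(E, C)
putdown(E)
pickup(C)
stack(C, B)

step 1 (pickup(B)): towers=[C/E; D/A; F] holding=B
step 2 (stack(B, F)): towers=[C/E; D/A; F/B] holding=-
step 3 (unstack(E, C)): towers=[C; D/A; F/B] holding=E
step 4 (putdown(E)): towers=[C; D/A; E; F/B] holding=-
step 5 (pickup(C)): towers=[D/A; E; F/B] holding=C
step 6 (stack(C, B)): towers=[D/A; E; F/B/C] holding=-
goal check: towers=[D/A; E; F/B/C] holding=- — reached (length 6, optimal by BFS)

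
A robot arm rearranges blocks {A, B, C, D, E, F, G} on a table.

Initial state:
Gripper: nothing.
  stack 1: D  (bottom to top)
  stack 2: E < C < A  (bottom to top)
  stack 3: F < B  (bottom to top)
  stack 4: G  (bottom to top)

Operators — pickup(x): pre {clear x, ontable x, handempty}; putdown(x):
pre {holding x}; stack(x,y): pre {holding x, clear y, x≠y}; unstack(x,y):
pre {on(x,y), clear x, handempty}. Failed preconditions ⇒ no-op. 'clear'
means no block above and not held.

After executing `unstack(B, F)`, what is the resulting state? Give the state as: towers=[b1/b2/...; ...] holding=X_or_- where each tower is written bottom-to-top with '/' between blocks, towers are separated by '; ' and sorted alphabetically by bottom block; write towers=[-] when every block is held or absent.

towers=[D; E/C/A; F; G] holding=B

before: towers=[D; E/C/A; F/B; G] holding=-
pre[unstack(B, F)]: on(B,F) yes, clear(B) yes, handempty yes
all met → apply unstack(B, F)
after:  towers=[D; E/C/A; F; G] holding=B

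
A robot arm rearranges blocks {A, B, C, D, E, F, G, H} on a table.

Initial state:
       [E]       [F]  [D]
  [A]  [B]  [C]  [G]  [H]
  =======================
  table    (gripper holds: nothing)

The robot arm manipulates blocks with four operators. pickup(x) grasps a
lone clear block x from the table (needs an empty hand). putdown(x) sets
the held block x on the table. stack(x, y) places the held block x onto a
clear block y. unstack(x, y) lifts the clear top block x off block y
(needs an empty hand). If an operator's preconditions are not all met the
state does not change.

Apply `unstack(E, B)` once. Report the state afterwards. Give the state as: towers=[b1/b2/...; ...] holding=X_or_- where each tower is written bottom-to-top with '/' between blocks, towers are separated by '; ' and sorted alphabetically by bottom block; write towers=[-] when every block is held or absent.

before: towers=[A; B/E; C; G/F; H/D] holding=-
pre[unstack(E, B)]: on(E,B) ok, clear(E) ok, handempty ok
all met → apply unstack(E, B)
after:  towers=[A; B; C; G/F; H/D] holding=E

towers=[A; B; C; G/F; H/D] holding=E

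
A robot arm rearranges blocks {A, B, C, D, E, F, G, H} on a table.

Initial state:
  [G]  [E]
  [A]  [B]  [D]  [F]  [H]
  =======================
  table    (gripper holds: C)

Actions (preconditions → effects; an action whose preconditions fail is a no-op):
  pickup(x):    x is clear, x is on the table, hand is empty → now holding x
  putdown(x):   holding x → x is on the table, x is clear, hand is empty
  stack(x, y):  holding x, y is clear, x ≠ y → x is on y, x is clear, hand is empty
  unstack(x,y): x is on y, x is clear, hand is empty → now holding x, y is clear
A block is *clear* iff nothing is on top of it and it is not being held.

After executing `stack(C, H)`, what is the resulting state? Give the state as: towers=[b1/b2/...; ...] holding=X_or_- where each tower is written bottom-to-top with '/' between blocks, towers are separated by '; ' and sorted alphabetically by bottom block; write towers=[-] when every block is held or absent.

before: towers=[A/G; B/E; D; F; H] holding=C
pre[stack(C, H)]: holding(C) yes, clear(H) yes, C≠H yes
all met → apply stack(C, H)
after:  towers=[A/G; B/E; D; F; H/C] holding=-

towers=[A/G; B/E; D; F; H/C] holding=-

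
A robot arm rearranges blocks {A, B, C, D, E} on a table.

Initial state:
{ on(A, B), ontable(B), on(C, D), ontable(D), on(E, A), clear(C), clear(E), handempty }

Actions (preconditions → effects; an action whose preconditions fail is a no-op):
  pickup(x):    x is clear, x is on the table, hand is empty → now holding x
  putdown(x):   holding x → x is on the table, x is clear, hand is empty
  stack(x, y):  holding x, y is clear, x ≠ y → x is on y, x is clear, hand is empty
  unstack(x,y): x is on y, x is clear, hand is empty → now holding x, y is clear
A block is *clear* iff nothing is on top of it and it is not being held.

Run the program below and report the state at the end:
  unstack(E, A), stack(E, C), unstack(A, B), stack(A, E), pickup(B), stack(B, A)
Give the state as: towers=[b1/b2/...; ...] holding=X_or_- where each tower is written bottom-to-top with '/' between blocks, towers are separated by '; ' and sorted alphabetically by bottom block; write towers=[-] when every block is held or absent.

step 1 (unstack(E, A)): towers=[B/A; D/C] holding=E
step 2 (stack(E, C)): towers=[B/A; D/C/E] holding=-
step 3 (unstack(A, B)): towers=[B; D/C/E] holding=A
step 4 (stack(A, E)): towers=[B; D/C/E/A] holding=-
step 5 (pickup(B)): towers=[D/C/E/A] holding=B
step 6 (stack(B, A)): towers=[D/C/E/A/B] holding=-

towers=[D/C/E/A/B] holding=-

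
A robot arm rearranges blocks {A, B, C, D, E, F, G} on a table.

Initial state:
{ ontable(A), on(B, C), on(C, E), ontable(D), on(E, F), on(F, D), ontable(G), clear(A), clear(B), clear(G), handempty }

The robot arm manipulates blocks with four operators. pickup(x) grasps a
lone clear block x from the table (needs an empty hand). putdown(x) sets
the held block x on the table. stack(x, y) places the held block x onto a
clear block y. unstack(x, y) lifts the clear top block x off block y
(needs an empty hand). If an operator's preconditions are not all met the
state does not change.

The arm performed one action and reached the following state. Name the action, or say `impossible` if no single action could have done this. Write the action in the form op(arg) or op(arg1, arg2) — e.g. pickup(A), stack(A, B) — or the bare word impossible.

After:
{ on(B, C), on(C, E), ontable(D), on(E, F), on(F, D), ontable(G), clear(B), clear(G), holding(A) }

pickup(A)

target: towers=[D/F/E/C/B; G] holding=A
     unstack(B, C) → towers=[A; D/F/E/C; G] holding=B
         pickup(G) → towers=[A; D/F/E/C/B] holding=G
         pickup(A) → towers=[D/F/E/C/B; G] holding=A  ← match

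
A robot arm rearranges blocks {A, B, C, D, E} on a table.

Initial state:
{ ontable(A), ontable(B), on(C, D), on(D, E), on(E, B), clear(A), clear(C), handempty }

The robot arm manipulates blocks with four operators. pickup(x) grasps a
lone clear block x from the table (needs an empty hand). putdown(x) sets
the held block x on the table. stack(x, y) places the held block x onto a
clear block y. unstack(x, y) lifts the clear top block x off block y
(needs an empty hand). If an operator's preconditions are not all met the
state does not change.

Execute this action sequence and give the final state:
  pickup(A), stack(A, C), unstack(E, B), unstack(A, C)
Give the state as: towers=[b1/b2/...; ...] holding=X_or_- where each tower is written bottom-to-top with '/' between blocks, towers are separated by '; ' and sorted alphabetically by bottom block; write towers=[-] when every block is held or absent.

step 1 (pickup(A)): towers=[B/E/D/C] holding=A
step 2 (stack(A, C)): towers=[B/E/D/C/A] holding=-
step 3 (unstack(E, B)) [no-op]: towers=[B/E/D/C/A] holding=-
step 4 (unstack(A, C)): towers=[B/E/D/C] holding=A

towers=[B/E/D/C] holding=A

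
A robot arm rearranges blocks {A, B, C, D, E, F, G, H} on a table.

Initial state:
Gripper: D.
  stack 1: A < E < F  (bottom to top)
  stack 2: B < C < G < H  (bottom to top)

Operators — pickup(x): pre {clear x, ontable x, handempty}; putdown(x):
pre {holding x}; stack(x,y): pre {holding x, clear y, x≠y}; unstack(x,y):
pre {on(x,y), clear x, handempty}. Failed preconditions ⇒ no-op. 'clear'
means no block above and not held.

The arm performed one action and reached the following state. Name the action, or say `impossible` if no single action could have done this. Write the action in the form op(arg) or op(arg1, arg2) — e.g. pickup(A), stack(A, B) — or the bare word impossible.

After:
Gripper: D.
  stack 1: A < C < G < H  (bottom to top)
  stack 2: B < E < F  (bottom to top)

impossible

target: towers=[A/C/G/H; B/E/F] holding=D
        putdown(D) → towers=[A/E/F; B/C/G/H; D] holding=-
       stack(D, H) → towers=[A/E/F; B/C/G/H/D] holding=-
       stack(D, F) → towers=[A/E/F/D; B/C/G/H] holding=-
none of the 3 applicable actions match → impossible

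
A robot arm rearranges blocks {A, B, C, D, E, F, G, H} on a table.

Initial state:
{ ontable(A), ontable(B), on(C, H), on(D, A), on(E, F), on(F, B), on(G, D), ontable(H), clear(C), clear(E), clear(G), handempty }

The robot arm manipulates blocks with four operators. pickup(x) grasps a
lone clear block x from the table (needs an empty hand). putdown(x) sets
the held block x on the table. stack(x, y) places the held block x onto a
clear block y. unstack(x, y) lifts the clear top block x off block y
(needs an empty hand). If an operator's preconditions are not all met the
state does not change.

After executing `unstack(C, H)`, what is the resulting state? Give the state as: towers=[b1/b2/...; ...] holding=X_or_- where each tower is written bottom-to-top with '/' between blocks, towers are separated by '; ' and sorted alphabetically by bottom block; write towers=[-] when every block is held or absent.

before: towers=[A/D/G; B/F/E; H/C] holding=-
pre[unstack(C, H)]: on(C,H) yes, clear(C) yes, handempty yes
all met → apply unstack(C, H)
after:  towers=[A/D/G; B/F/E; H] holding=C

towers=[A/D/G; B/F/E; H] holding=C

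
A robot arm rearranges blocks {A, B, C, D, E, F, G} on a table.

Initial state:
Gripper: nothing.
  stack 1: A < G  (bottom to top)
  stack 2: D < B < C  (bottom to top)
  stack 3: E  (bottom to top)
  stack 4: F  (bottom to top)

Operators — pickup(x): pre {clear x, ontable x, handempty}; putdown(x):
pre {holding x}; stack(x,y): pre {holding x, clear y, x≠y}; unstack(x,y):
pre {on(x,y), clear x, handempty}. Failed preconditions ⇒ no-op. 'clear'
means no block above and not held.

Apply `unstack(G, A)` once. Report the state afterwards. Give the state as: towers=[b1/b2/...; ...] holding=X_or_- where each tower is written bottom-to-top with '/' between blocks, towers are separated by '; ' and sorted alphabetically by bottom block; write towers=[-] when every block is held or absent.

before: towers=[A/G; D/B/C; E; F] holding=-
pre[unstack(G, A)]: on(G,A) yes, clear(G) yes, handempty yes
all met → apply unstack(G, A)
after:  towers=[A; D/B/C; E; F] holding=G

towers=[A; D/B/C; E; F] holding=G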